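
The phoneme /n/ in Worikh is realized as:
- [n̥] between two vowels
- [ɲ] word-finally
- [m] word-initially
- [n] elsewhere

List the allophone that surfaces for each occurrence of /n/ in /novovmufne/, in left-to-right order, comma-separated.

Occurrence 1 (position 1): word-initially → [m].
Occurrence 2 (position 9): no conditioning environment matches → elsewhere allophone [n].

[m], [n]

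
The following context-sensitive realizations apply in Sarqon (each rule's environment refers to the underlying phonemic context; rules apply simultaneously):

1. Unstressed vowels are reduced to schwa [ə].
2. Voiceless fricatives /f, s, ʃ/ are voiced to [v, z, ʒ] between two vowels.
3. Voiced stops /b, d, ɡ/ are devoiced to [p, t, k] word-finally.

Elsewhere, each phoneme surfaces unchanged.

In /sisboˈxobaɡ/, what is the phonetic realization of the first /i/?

/i/ — between /s/ and /s/, in an unstressed syllable — surfaces as [ə] (rule 1).

[ə]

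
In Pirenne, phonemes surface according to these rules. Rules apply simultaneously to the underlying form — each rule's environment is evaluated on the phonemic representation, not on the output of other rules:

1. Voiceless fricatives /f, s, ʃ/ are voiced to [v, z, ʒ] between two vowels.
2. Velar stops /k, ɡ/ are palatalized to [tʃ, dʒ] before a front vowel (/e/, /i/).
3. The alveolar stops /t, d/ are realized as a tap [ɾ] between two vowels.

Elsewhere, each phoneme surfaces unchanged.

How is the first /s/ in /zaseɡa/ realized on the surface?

[z]

/s/ — between /a/ and /e/, between two vowels — surfaces as [z] (rule 1).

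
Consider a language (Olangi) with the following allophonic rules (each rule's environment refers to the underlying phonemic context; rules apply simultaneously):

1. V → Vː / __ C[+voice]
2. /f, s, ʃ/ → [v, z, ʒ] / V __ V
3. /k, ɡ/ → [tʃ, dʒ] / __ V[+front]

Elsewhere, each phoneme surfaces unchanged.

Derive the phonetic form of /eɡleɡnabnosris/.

/e/ meets the environment for rule 1 (before a voiced consonant) → [eː].
/ɡ/ (between /e/ and /l/): rule 3 targets it, but not before a front vowel → unchanged [ɡ].
/e/ — between /l/ and /ɡ/, before a voiced consonant — surfaces as [eː] (rule 1).
/ɡ/ — between /e/ and /n/; rule 3 does not apply here → [ɡ].
/a/ (between /n/ and /b/) occurs before a voiced consonant → [aː] by rule 1.
/o/ (between /n/ and /s/) is in the target of rule 1 but the environment (before a voiced consonant) is not met → [o].
/s/ (between /o/ and /r/): rule 2 targets it, but not between two vowels → unchanged [s].
/i/ (between /r/ and /s/) fails the environment for rule 1, so it stays [i].
/s/ — word-final; rule 2 does not apply here → [s].

[eːɡleːɡnaːbnosris]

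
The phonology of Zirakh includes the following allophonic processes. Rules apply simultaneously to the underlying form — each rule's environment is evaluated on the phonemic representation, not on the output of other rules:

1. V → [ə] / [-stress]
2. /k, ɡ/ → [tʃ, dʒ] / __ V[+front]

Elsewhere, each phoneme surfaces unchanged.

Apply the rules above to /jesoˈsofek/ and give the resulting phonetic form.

[jəsəˈsofək]

Rule 1 applies to /e/ (between /j/ and /s/: in an unstressed syllable) → [ə].
/o/ — between /s/ and /s/, in an unstressed syllable — surfaces as [ə] (rule 1).
/o/ (between /s/ and /f/) is in the target of rule 1 but the environment (in an unstressed syllable) is not met → [o].
/e/ (between /f/ and /k/): in an unstressed syllable, so rule 1 applies → [ə].
/k/ — word-final; rule 2 does not apply here → [k].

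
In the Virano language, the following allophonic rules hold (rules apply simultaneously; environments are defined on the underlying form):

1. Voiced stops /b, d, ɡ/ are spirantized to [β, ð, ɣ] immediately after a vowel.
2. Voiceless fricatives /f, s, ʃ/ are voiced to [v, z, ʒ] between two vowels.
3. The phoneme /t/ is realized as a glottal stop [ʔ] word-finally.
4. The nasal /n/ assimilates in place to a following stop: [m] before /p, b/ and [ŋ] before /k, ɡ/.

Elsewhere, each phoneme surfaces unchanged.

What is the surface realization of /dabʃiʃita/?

[daβʃiʒita]

/d/ (word-initial) fails the environment for rule 1, so it stays [d].
/a/ (between /d/ and /b/): no rule targets it → [a].
Rule 1 applies to /b/ (between /a/ and /ʃ/: immediately after a vowel) → [β].
/ʃ/ (between /b/ and /i/): rule 2 targets it, but not between two vowels → unchanged [ʃ].
/i/ — not in any rule's target class → [i].
/ʃ/ (between /i/ and /i/) occurs between two vowels → [ʒ] by rule 2.
/i/ — not in any rule's target class → [i].
/t/ — between /i/ and /a/; rule 3 does not apply here → [t].
/a/ (word-final): no rule targets it → [a].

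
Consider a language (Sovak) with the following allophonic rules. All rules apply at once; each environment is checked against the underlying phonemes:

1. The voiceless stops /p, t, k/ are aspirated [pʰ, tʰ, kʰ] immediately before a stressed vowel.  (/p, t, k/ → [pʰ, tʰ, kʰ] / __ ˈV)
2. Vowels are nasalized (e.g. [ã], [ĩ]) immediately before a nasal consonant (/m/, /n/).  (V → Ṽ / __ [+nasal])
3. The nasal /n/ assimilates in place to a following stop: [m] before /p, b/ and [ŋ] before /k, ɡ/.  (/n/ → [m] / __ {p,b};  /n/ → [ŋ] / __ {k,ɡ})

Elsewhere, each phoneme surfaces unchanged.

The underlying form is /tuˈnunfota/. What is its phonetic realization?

/t/ (word-initial): rule 1 targets it, but not immediately before a stressed vowel → unchanged [t].
/u/ — between /t/ and /n/, before a nasal consonant — surfaces as [ũ] (rule 2).
/n/ (between /u/ and /u/) is in the target of rule 3 but the environment (before a labial or velar stop) is not met → [n].
Rule 2 applies to /u/ (between /n/ and /n/: before a nasal consonant) → [ũ].
/n/ — between /u/ and /f/; rule 3 does not apply here → [n].
/f/ stays [f].
/o/ (between /f/ and /t/): rule 2 targets it, but not before a nasal consonant → unchanged [o].
/t/ (between /o/ and /a/) fails the environment for rule 1, so it stays [t].
/a/ (word-final): rule 2 targets it, but not before a nasal consonant → unchanged [a].

[tũˈnũnfota]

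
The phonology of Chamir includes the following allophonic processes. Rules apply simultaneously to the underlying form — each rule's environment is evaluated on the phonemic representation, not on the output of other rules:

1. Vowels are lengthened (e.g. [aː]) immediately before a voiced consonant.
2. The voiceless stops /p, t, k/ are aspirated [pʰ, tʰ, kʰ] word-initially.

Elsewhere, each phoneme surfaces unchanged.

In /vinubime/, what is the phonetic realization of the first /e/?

/e/ (word-final): rule 1 targets it, but not before a voiced consonant → unchanged [e].

[e]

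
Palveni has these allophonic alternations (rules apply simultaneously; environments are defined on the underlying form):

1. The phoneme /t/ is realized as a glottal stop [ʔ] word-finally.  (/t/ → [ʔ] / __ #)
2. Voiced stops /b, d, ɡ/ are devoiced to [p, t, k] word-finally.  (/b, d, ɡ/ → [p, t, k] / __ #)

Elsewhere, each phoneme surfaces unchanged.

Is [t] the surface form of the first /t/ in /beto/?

Yes

/t/ (between /e/ and /o/) is in the target of rule 1 but the environment (word-finally) is not met → [t].
The actual realization is [t], which matches [t].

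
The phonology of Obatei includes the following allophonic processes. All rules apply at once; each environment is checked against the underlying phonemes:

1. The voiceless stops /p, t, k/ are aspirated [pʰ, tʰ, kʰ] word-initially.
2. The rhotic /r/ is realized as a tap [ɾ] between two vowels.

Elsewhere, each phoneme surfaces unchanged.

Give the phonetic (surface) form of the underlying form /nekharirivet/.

[nekhaɾiɾivet]

/k/ (between /e/ and /h/) is in the target of rule 1 but the environment (word-initially) is not met → [k].
/r/ — between /a/ and /i/, between two vowels — surfaces as [ɾ] (rule 2).
/r/ (between /i/ and /i/) occurs between two vowels → [ɾ] by rule 2.
/t/ (word-final): rule 1 targets it, but not word-initially → unchanged [t].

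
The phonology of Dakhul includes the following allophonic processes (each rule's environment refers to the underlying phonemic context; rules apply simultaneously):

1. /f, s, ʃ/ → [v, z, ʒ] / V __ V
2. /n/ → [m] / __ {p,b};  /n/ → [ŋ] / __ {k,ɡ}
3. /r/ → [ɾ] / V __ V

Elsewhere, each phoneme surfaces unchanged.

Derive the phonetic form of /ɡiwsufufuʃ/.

/ɡ/ stays [ɡ].
/i/ — not in any rule's target class → [i].
/w/ — not in any rule's target class → [w].
/s/ (between /w/ and /u/) fails the environment for rule 1, so it stays [s].
/u/ (between /s/ and /f/): no rule targets it → [u].
/f/ — between /u/ and /u/, between two vowels — surfaces as [v] (rule 1).
/u/ stays [u].
/f/ — between /u/ and /u/, between two vowels — surfaces as [v] (rule 1).
/u/ stays [u].
/ʃ/ (word-final): rule 1 targets it, but not between two vowels → unchanged [ʃ].

[ɡiwsuvuvuʃ]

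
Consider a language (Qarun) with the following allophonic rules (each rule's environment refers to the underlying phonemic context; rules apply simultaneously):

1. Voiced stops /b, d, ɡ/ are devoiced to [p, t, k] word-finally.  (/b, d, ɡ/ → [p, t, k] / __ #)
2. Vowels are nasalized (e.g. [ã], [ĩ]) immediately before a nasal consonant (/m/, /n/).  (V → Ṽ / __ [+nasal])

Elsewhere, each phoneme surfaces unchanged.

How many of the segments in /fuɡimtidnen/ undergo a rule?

Segments that undergo a rule: /i/ → [ĩ] (rule 2); /e/ → [ẽ] (rule 2).
All other segments surface unchanged.

2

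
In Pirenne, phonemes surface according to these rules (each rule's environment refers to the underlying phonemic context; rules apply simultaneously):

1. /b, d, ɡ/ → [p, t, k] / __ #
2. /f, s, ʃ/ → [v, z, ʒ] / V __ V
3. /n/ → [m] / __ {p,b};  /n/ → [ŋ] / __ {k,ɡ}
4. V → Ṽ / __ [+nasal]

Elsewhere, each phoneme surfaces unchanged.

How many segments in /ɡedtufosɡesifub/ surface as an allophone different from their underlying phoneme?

Segments that undergo a rule: /f/ → [v] (rule 2); /s/ → [z] (rule 2); /f/ → [v] (rule 2); /b/ → [p] (rule 1).
All other segments surface unchanged.

4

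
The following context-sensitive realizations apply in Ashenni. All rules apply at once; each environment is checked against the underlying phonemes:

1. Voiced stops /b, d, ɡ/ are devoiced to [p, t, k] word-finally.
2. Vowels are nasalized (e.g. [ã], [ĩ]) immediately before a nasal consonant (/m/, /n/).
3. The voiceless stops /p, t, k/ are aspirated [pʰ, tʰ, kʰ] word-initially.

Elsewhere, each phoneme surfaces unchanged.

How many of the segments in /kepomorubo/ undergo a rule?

Segments that undergo a rule: /k/ → [kʰ] (rule 3); /o/ → [õ] (rule 2).
All other segments surface unchanged.

2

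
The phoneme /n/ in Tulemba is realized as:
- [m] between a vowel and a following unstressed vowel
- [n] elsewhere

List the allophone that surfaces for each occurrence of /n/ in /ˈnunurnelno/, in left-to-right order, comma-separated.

[n], [m], [n], [n]

Occurrence 1 (position 1): no conditioning environment matches → elsewhere allophone [n].
Occurrence 2 (position 3): between a vowel and a following unstressed vowel → [m].
Occurrence 3 (position 6): no conditioning environment matches → elsewhere allophone [n].
Occurrence 4 (position 9): no conditioning environment matches → elsewhere allophone [n].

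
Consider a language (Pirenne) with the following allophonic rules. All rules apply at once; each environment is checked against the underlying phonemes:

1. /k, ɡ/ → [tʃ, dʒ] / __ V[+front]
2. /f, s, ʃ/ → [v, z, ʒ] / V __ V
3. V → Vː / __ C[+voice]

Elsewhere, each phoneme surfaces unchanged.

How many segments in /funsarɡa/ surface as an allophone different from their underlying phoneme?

2

Segments that undergo a rule: /u/ → [uː] (rule 3); /a/ → [aː] (rule 3).
All other segments surface unchanged.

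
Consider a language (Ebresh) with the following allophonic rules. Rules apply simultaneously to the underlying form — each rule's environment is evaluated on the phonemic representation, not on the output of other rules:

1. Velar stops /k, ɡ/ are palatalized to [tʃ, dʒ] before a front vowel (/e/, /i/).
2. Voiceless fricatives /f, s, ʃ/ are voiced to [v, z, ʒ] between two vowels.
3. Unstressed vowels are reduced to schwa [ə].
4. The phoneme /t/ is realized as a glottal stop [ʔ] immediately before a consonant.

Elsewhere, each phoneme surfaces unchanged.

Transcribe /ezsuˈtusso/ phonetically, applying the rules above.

[əzsəˈtussə]

/e/ (word-initial) occurs in an unstressed syllable → [ə] by rule 3.
/z/ — not in any rule's target class → [z].
/s/ — between /z/ and /u/; rule 2 does not apply here → [s].
/u/ (between /s/ and /t/) occurs in an unstressed syllable → [ə] by rule 3.
/t/ (between /u/ and /u/) fails the environment for rule 4, so it stays [t].
/u/ — between /t/ and /s/; rule 3 does not apply here → [u].
/s/ (between /u/ and /s/) is in the target of rule 2 but the environment (between two vowels) is not met → [s].
/s/ (between /s/ and /o/) is in the target of rule 2 but the environment (between two vowels) is not met → [s].
/o/ meets the environment for rule 3 (in an unstressed syllable) → [ə].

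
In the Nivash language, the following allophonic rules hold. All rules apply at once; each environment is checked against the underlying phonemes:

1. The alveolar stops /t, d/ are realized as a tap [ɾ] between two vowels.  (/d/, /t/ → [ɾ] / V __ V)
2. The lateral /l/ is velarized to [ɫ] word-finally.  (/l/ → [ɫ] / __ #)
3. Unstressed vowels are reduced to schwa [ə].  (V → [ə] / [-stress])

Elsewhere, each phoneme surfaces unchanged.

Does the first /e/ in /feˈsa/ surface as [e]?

/e/ (between /f/ and /s/): in an unstressed syllable, so rule 3 applies → [ə].
The actual realization is [ə], not [e].

No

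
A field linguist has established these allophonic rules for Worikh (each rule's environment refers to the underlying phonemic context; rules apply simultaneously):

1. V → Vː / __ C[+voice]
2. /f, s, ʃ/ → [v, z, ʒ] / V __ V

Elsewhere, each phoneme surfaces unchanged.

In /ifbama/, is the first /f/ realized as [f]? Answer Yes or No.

/f/ — between /i/ and /b/; rule 2 does not apply here → [f].
The actual realization is [f], which matches [f].

Yes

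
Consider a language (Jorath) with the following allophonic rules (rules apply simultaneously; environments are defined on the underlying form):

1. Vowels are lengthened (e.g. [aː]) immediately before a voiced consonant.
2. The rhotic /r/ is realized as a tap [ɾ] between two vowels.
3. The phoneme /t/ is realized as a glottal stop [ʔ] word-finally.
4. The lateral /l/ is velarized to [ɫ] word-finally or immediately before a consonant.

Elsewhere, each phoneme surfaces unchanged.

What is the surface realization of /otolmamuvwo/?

/o/ (word-initial): rule 1 targets it, but not before a voiced consonant → unchanged [o].
/t/ (between /o/ and /o/) fails the environment for rule 3, so it stays [t].
/o/ (between /t/ and /l/): before a voiced consonant, so rule 1 applies → [oː].
/l/ (between /o/ and /m/) occurs word-finally or immediately before a consonant → [ɫ] by rule 4.
/a/ meets the environment for rule 1 (before a voiced consonant) → [aː].
/u/ — between /m/ and /v/, before a voiced consonant — surfaces as [uː] (rule 1).
/o/ (word-final) fails the environment for rule 1, so it stays [o].

[otoːɫmaːmuːvwo]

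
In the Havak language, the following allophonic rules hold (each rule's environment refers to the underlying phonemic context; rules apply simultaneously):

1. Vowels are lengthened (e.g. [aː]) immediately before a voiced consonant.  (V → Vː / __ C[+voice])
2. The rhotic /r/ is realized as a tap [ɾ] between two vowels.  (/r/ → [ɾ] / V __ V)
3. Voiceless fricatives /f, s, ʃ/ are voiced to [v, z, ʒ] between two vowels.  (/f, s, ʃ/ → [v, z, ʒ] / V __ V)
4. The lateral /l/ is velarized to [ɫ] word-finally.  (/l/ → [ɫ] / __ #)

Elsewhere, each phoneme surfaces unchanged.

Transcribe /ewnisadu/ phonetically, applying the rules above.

/e/ (word-initial) occurs before a voiced consonant → [eː] by rule 1.
/w/ — not in any rule's target class → [w].
/n/ (between /w/ and /i/) is unaffected → [n].
/i/ (between /n/ and /s/) fails the environment for rule 1, so it stays [i].
/s/ meets the environment for rule 3 (between two vowels) → [z].
Rule 1 applies to /a/ (between /s/ and /d/: before a voiced consonant) → [aː].
/d/ (between /a/ and /u/) is unaffected → [d].
/u/ (word-final) is in the target of rule 1 but the environment (before a voiced consonant) is not met → [u].

[eːwnizaːdu]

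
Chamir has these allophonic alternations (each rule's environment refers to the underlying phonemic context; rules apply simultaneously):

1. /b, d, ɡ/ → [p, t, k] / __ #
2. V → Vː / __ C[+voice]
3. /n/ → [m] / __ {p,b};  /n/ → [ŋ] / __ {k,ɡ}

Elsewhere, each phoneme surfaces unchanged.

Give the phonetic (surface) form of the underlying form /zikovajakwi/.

[zikoːvaːjakwi]

/z/ — not in any rule's target class → [z].
/i/ (between /z/ and /k/): rule 2 targets it, but not before a voiced consonant → unchanged [i].
/k/ (between /i/ and /o/): no rule targets it → [k].
/o/ meets the environment for rule 2 (before a voiced consonant) → [oː].
/v/ — not in any rule's target class → [v].
Rule 2 applies to /a/ (between /v/ and /j/: before a voiced consonant) → [aː].
/j/ — not in any rule's target class → [j].
/a/ (between /j/ and /k/) is in the target of rule 2 but the environment (before a voiced consonant) is not met → [a].
/k/ (between /a/ and /w/) is unaffected → [k].
/w/ (between /k/ and /i/) is unaffected → [w].
/i/ (word-final) is in the target of rule 2 but the environment (before a voiced consonant) is not met → [i].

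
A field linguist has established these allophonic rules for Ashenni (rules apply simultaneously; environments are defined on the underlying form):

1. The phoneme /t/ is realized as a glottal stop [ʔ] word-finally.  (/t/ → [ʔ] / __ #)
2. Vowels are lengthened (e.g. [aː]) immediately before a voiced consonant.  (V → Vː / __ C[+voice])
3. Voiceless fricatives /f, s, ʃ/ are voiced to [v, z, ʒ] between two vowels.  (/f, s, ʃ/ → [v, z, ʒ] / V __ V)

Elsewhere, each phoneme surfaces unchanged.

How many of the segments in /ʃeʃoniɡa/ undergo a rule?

Segments that undergo a rule: /ʃ/ → [ʒ] (rule 3); /o/ → [oː] (rule 2); /i/ → [iː] (rule 2).
All other segments surface unchanged.

3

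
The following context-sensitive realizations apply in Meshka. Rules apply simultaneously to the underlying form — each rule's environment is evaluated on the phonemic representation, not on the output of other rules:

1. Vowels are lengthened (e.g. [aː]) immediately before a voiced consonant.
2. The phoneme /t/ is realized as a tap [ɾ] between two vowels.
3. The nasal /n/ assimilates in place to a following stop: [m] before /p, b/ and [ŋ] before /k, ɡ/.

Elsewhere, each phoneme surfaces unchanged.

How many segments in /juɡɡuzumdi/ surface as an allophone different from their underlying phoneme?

3

Segments that undergo a rule: /u/ → [uː] (rule 1); /u/ → [uː] (rule 1); /u/ → [uː] (rule 1).
All other segments surface unchanged.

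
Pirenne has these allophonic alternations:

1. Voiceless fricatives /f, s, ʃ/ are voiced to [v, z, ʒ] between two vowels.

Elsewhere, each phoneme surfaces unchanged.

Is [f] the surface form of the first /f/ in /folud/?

Yes

/f/ (word-initial) fails the environment for rule 1, so it stays [f].
The actual realization is [f], which matches [f].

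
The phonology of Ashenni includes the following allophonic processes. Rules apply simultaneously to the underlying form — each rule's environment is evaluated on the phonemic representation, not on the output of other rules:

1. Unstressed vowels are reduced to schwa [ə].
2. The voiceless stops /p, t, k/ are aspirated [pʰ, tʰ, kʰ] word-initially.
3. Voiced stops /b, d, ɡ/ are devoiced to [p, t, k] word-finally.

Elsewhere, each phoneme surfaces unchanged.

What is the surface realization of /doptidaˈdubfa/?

[dəptədəˈdubfə]

/d/ (word-initial) fails the environment for rule 3, so it stays [d].
/o/ meets the environment for rule 1 (in an unstressed syllable) → [ə].
/p/ — between /o/ and /t/; rule 2 does not apply here → [p].
/t/ — between /p/ and /i/; rule 2 does not apply here → [t].
/i/ (between /t/ and /d/) occurs in an unstressed syllable → [ə] by rule 1.
/d/ — between /i/ and /a/; rule 3 does not apply here → [d].
Rule 1 applies to /a/ (between /d/ and /d/: in an unstressed syllable) → [ə].
/d/ — between /a/ and /u/; rule 3 does not apply here → [d].
/u/ (between /d/ and /b/) is in the target of rule 1 but the environment (in an unstressed syllable) is not met → [u].
/b/ (between /u/ and /f/) is in the target of rule 3 but the environment (word-finally) is not met → [b].
/a/ (word-final): in an unstressed syllable, so rule 1 applies → [ə].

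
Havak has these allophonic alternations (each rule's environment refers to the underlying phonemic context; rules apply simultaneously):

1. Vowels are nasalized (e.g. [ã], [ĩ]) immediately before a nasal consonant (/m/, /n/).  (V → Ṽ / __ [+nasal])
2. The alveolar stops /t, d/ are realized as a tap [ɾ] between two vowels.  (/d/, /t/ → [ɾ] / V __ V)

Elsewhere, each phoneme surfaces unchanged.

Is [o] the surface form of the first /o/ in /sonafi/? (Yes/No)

/o/ — between /s/ and /n/, before a nasal consonant — surfaces as [õ] (rule 1).
The actual realization is [õ], not [o].

No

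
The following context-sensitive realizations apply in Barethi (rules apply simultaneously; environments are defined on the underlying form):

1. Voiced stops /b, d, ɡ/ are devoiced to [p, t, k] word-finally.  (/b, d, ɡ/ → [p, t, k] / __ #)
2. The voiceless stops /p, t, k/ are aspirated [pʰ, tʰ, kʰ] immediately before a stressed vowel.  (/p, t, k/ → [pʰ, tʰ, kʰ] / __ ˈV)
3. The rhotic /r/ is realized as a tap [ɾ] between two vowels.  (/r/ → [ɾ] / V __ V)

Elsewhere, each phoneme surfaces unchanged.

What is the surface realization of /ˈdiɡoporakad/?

/d/ (word-initial): rule 1 targets it, but not word-finally → unchanged [d].
/i/ (between /d/ and /ɡ/): no rule targets it → [i].
/ɡ/ (between /i/ and /o/) fails the environment for rule 1, so it stays [ɡ].
/o/ stays [o].
/p/ (between /o/ and /o/): rule 2 targets it, but not immediately before a stressed vowel → unchanged [p].
/o/ stays [o].
/r/ (between /o/ and /a/): between two vowels, so rule 3 applies → [ɾ].
/a/ (between /r/ and /k/) is unaffected → [a].
/k/ (between /a/ and /a/): rule 2 targets it, but not immediately before a stressed vowel → unchanged [k].
/a/ stays [a].
/d/ meets the environment for rule 1 (word-finally) → [t].

[ˈdiɡopoɾakat]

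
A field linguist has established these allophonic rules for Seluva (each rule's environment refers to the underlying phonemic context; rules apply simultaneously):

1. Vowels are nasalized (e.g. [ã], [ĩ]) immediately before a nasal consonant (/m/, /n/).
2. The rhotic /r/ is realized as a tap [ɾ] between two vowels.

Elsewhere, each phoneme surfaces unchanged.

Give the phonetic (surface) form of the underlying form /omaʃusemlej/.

/o/ (word-initial): before a nasal consonant, so rule 1 applies → [õ].
/m/ (between /o/ and /a/) is unaffected → [m].
/a/ (between /m/ and /ʃ/): rule 1 targets it, but not before a nasal consonant → unchanged [a].
/ʃ/ (between /a/ and /u/): no rule targets it → [ʃ].
/u/ (between /ʃ/ and /s/) is in the target of rule 1 but the environment (before a nasal consonant) is not met → [u].
/s/ stays [s].
/e/ meets the environment for rule 1 (before a nasal consonant) → [ẽ].
/m/ — not in any rule's target class → [m].
/l/ (between /m/ and /e/): no rule targets it → [l].
/e/ (between /l/ and /j/): rule 1 targets it, but not before a nasal consonant → unchanged [e].
/j/ stays [j].

[õmaʃusẽmlej]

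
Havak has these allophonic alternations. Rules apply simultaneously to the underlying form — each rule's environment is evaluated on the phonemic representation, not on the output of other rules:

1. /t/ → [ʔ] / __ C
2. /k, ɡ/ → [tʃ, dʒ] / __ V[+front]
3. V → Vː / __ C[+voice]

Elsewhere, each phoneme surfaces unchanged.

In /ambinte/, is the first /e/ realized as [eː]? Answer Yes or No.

No

/e/ (word-final) fails the environment for rule 3, so it stays [e].
The actual realization is [e], not [eː].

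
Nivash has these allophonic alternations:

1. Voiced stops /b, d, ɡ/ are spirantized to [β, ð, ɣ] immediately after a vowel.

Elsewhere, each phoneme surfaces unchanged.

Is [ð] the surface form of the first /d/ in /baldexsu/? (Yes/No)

No

/d/ (between /l/ and /e/) fails the environment for rule 1, so it stays [d].
The actual realization is [d], not [ð].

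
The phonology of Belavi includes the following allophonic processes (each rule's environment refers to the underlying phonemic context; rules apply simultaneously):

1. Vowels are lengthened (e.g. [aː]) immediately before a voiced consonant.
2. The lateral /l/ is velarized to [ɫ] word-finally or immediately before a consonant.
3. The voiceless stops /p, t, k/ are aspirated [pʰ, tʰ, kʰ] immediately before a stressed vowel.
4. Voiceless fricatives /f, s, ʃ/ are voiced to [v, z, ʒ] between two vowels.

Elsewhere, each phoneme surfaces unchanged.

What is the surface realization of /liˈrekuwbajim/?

[liːˈrekuːwbaːjiːm]

/l/ (word-initial) is in the target of rule 2 but the environment (word-finally or immediately before a consonant) is not met → [l].
/i/ (between /l/ and /r/): before a voiced consonant, so rule 1 applies → [iː].
/r/ — not in any rule's target class → [r].
/e/ — between /r/ and /k/; rule 1 does not apply here → [e].
/k/ — between /e/ and /u/; rule 3 does not apply here → [k].
/u/ meets the environment for rule 1 (before a voiced consonant) → [uː].
/w/ — not in any rule's target class → [w].
/b/ — not in any rule's target class → [b].
/a/ — between /b/ and /j/, before a voiced consonant — surfaces as [aː] (rule 1).
/j/ (between /a/ and /i/) is unaffected → [j].
/i/ (between /j/ and /m/): before a voiced consonant, so rule 1 applies → [iː].
/m/ (word-final) is unaffected → [m].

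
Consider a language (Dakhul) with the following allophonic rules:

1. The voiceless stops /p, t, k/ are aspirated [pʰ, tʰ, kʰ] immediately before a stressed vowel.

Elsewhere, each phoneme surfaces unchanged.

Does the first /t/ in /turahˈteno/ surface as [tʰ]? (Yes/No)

No

/t/ (word-initial) fails the environment for rule 1, so it stays [t].
The actual realization is [t], not [tʰ].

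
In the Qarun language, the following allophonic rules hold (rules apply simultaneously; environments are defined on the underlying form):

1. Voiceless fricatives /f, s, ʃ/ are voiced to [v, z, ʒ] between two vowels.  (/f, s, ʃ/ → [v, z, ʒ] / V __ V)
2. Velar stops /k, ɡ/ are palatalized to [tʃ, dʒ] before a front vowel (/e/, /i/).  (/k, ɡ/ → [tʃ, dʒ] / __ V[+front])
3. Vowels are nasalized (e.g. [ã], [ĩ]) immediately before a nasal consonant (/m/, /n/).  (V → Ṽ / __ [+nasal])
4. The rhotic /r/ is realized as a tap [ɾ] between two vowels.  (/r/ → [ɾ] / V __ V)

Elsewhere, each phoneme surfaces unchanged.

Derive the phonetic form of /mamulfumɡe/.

/m/ (word-initial): no rule targets it → [m].
Rule 3 applies to /a/ (between /m/ and /m/: before a nasal consonant) → [ã].
/m/ — not in any rule's target class → [m].
/u/ (between /m/ and /l/) fails the environment for rule 3, so it stays [u].
/l/ (between /u/ and /f/): no rule targets it → [l].
/f/ (between /l/ and /u/) is in the target of rule 1 but the environment (between two vowels) is not met → [f].
/u/ (between /f/ and /m/) occurs before a nasal consonant → [ũ] by rule 3.
/m/ stays [m].
Rule 2 applies to /ɡ/ (between /m/ and /e/: before a front vowel) → [dʒ].
/e/ (word-final): rule 3 targets it, but not before a nasal consonant → unchanged [e].

[mãmulfũmdʒe]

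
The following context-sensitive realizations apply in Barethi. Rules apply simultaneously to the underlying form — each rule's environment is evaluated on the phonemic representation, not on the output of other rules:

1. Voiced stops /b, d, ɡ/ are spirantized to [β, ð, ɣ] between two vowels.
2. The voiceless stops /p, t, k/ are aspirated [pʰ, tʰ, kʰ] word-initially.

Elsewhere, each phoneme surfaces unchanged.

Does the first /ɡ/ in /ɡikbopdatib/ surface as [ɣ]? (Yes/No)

/ɡ/ (word-initial) is in the target of rule 1 but the environment (between two vowels) is not met → [ɡ].
The actual realization is [ɡ], not [ɣ].

No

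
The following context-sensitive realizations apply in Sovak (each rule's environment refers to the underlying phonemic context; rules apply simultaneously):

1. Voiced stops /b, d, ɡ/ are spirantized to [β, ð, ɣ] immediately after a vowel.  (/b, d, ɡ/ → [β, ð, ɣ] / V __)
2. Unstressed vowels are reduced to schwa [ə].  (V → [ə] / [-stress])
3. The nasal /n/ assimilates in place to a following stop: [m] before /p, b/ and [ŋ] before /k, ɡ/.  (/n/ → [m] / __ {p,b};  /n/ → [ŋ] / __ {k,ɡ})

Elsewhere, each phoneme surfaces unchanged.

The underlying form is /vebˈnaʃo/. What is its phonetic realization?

[vəβˈnaʃə]

/e/ meets the environment for rule 2 (in an unstressed syllable) → [ə].
Rule 1 applies to /b/ (between /e/ and /n/: immediately after a vowel) → [β].
/n/ (between /b/ and /a/) is in the target of rule 3 but the environment (before a labial or velar stop) is not met → [n].
/a/ — between /n/ and /ʃ/; rule 2 does not apply here → [a].
/o/ — word-final, in an unstressed syllable — surfaces as [ə] (rule 2).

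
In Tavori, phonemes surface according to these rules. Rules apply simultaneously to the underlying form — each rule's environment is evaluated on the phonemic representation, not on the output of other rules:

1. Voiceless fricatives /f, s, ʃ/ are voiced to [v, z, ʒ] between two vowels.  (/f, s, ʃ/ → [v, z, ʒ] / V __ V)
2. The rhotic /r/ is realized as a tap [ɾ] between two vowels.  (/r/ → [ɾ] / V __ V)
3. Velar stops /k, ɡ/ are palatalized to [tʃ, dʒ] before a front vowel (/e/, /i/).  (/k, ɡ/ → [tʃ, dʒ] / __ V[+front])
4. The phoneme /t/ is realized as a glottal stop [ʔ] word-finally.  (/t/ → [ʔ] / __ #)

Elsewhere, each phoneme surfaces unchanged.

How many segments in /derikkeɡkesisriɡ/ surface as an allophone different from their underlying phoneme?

4

Segments that undergo a rule: /r/ → [ɾ] (rule 2); /k/ → [tʃ] (rule 3); /k/ → [tʃ] (rule 3); /s/ → [z] (rule 1).
All other segments surface unchanged.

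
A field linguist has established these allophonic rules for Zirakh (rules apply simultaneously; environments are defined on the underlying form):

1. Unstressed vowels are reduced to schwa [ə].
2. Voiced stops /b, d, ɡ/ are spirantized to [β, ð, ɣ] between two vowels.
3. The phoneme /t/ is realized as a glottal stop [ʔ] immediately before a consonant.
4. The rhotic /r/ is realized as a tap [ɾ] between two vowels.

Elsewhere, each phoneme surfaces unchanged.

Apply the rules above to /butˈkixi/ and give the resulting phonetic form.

[bəʔˈkixə]

/b/ (word-initial) is in the target of rule 2 but the environment (between two vowels) is not met → [b].
/u/ meets the environment for rule 1 (in an unstressed syllable) → [ə].
/t/ meets the environment for rule 3 (immediately before a consonant) → [ʔ].
/k/ (between /t/ and /i/) is unaffected → [k].
/i/ (between /k/ and /x/): rule 1 targets it, but not in an unstressed syllable → unchanged [i].
/x/ — not in any rule's target class → [x].
/i/ (word-final): in an unstressed syllable, so rule 1 applies → [ə].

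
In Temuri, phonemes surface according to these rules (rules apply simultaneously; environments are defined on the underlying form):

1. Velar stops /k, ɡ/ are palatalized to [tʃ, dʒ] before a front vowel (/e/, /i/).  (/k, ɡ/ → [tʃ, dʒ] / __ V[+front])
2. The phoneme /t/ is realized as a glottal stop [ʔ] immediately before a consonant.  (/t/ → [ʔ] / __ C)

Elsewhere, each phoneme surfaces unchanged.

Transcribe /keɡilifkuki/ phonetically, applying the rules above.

/k/ meets the environment for rule 1 (before a front vowel) → [tʃ].
/e/ — not in any rule's target class → [e].
/ɡ/ — between /e/ and /i/, before a front vowel — surfaces as [dʒ] (rule 1).
/i/ (between /ɡ/ and /l/): no rule targets it → [i].
/l/ stays [l].
/i/ stays [i].
/f/ (between /i/ and /k/) is unaffected → [f].
/k/ (between /f/ and /u/): rule 1 targets it, but not before a front vowel → unchanged [k].
/u/ (between /k/ and /k/) is unaffected → [u].
/k/ (between /u/ and /i/) occurs before a front vowel → [tʃ] by rule 1.
/i/ stays [i].

[tʃedʒilifkutʃi]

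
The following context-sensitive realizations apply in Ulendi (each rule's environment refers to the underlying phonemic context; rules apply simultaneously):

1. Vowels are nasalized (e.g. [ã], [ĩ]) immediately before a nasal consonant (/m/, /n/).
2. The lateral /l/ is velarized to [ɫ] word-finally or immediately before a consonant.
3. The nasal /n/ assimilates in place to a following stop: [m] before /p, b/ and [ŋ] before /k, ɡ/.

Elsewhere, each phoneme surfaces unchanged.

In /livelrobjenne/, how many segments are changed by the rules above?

Segments that undergo a rule: /l/ → [ɫ] (rule 2); /e/ → [ẽ] (rule 1).
All other segments surface unchanged.

2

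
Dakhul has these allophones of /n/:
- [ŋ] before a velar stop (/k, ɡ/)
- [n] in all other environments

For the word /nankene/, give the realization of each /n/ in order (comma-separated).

Occurrence 1 (position 1): no conditioning environment matches → elsewhere allophone [n].
Occurrence 2 (position 3): before a velar stop → [ŋ].
Occurrence 3 (position 6): no conditioning environment matches → elsewhere allophone [n].

[n], [ŋ], [n]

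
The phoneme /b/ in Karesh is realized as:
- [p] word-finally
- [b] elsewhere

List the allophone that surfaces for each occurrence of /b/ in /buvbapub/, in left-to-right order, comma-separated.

Occurrence 1 (position 1): no conditioning environment matches → elsewhere allophone [b].
Occurrence 2 (position 4): no conditioning environment matches → elsewhere allophone [b].
Occurrence 3 (position 8): word-finally → [p].

[b], [b], [p]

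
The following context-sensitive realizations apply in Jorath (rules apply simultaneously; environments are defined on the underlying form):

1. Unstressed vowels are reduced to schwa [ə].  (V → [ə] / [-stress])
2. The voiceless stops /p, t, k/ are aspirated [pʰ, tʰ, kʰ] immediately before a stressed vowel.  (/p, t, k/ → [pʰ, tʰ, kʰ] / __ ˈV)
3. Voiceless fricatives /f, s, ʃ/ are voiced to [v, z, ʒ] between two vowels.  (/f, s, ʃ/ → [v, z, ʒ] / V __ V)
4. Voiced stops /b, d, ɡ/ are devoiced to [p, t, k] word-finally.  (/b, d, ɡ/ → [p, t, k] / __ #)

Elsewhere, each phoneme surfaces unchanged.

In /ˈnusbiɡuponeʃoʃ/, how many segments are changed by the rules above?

Segments that undergo a rule: /i/ → [ə] (rule 1); /u/ → [ə] (rule 1); /o/ → [ə] (rule 1); /e/ → [ə] (rule 1); /ʃ/ → [ʒ] (rule 3); /o/ → [ə] (rule 1).
All other segments surface unchanged.

6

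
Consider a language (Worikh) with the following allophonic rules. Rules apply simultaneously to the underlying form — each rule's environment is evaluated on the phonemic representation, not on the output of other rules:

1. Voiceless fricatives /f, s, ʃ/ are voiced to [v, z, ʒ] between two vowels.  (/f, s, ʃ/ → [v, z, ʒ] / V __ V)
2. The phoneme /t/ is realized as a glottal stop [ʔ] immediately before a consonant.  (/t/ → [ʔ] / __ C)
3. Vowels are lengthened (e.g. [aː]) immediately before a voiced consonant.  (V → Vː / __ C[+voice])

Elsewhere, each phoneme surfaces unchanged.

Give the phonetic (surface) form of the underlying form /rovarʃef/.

[roːvaːrʃef]

/r/ (word-initial): no rule targets it → [r].
Rule 3 applies to /o/ (between /r/ and /v/: before a voiced consonant) → [oː].
/v/ (between /o/ and /a/): no rule targets it → [v].
/a/ (between /v/ and /r/): before a voiced consonant, so rule 3 applies → [aː].
/r/ stays [r].
/ʃ/ (between /r/ and /e/) fails the environment for rule 1, so it stays [ʃ].
/e/ — between /ʃ/ and /f/; rule 3 does not apply here → [e].
/f/ (word-final) fails the environment for rule 1, so it stays [f].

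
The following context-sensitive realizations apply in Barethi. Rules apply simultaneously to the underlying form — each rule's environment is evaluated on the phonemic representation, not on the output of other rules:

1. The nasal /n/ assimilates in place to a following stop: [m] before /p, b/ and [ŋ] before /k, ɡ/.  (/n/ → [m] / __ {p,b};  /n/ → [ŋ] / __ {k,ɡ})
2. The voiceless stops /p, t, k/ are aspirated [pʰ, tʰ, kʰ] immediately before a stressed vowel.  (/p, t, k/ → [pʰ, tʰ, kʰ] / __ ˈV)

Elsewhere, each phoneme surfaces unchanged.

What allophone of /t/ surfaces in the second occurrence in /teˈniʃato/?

/t/ (between /a/ and /o/): rule 2 targets it, but not immediately before a stressed vowel → unchanged [t].

[t]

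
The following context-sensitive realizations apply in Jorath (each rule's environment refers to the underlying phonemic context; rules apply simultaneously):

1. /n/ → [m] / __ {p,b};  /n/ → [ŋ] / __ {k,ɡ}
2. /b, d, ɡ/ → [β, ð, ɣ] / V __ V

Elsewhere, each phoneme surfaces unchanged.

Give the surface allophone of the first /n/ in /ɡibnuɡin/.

[n]

/n/ (between /b/ and /u/) is in the target of rule 1 but the environment (before a labial or velar stop) is not met → [n].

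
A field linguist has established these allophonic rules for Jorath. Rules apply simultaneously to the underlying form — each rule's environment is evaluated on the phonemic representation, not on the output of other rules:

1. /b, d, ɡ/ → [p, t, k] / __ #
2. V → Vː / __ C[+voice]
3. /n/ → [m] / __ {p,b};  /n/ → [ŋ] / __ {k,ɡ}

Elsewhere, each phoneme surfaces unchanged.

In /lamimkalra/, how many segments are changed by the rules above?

3

Segments that undergo a rule: /a/ → [aː] (rule 2); /i/ → [iː] (rule 2); /a/ → [aː] (rule 2).
All other segments surface unchanged.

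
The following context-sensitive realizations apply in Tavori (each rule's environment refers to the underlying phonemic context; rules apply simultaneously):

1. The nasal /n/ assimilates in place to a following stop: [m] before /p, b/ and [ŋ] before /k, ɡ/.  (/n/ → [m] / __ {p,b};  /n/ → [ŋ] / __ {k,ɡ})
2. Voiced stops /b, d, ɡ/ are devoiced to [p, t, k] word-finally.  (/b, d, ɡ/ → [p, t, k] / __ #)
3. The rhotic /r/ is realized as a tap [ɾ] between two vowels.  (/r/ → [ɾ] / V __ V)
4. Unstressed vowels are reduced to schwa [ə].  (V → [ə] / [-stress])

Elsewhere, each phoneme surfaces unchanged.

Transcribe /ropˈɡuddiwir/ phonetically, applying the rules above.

[rəpˈɡuddəwər]

/r/ (word-initial) is in the target of rule 3 but the environment (between two vowels) is not met → [r].
/o/ — between /r/ and /p/, in an unstressed syllable — surfaces as [ə] (rule 4).
/p/ (between /o/ and /ɡ/): no rule targets it → [p].
/ɡ/ (between /p/ and /u/): rule 2 targets it, but not word-finally → unchanged [ɡ].
/u/ (between /ɡ/ and /d/) is in the target of rule 4 but the environment (in an unstressed syllable) is not met → [u].
/d/ (between /u/ and /d/) is in the target of rule 2 but the environment (word-finally) is not met → [d].
/d/ (between /d/ and /i/) fails the environment for rule 2, so it stays [d].
Rule 4 applies to /i/ (between /d/ and /w/: in an unstressed syllable) → [ə].
/w/ stays [w].
Rule 4 applies to /i/ (between /w/ and /r/: in an unstressed syllable) → [ə].
/r/ (word-final) fails the environment for rule 3, so it stays [r].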